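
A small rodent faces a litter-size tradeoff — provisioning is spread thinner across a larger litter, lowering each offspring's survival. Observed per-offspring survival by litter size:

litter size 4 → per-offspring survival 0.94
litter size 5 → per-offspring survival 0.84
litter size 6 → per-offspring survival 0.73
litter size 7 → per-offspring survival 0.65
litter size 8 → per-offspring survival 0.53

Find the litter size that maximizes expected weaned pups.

Expected weaned pups = c × s(c):
  c=4: 4 × 0.94 = 3.760
  c=5: 5 × 0.84 = 4.200
  c=6: 6 × 0.73 = 4.380
  c=7: 7 × 0.65 = 4.550
  c=8: 8 × 0.53 = 4.240
Maximum at c = 7 (4.550 weaned pups).

7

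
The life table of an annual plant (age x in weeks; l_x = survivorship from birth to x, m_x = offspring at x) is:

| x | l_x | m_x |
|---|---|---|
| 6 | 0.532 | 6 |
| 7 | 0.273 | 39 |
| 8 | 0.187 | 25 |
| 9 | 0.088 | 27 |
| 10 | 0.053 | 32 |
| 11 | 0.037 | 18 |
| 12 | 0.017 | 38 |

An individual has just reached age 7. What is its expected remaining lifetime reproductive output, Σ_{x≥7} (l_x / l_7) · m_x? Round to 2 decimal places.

l_7 = 0.273. Conditional survival from age 7 to x is l_x / l_7.
  x=7: (0.273/0.273) × 39 = 39.0000
  x=8: (0.187/0.273) × 25 = 17.1245
  x=9: (0.088/0.273) × 27 = 8.7033
  x=10: (0.053/0.273) × 32 = 6.2125
  x=11: (0.037/0.273) × 18 = 2.4396
  x=12: (0.017/0.273) × 38 = 2.3663
Sum = 39.0000 + 17.1245 + 8.7033 + 6.2125 + 2.4396 + 2.3663 = 75.8462

75.85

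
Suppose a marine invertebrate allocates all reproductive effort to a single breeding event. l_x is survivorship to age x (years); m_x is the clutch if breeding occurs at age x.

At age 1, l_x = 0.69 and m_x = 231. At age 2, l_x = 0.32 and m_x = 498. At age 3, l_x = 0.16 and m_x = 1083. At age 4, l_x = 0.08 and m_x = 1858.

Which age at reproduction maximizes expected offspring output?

Expected offspring if breeding at age x = l_x × m_x:
  age 1: 0.69 × 231 = 159.390
  age 2: 0.32 × 498 = 159.360
  age 3: 0.16 × 1083 = 173.280
  age 4: 0.08 × 1858 = 148.640
Maximum at age 3 (173.280).

3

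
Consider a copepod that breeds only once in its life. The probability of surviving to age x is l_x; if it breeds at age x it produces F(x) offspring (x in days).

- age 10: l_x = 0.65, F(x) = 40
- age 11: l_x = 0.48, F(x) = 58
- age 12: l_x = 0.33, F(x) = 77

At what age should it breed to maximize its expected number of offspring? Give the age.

Expected offspring if breeding at age x = l_x × F(x):
  age 10: 0.65 × 40 = 26.000
  age 11: 0.48 × 58 = 27.840
  age 12: 0.33 × 77 = 25.410
Maximum at age 11 (27.840).

11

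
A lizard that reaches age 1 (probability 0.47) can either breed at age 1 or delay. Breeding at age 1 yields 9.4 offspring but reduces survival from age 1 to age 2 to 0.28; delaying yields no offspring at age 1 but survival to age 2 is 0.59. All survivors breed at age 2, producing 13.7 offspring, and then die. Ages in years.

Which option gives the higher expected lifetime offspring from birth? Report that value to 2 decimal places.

breed at age 1: R₀ = 0.47 × (9.4 + 0.28 × 13.7) = 0.47 × 13.2360 = 6.2209
delay to age 2: R₀ = 0.47 × (0.59 × 13.7) = 0.47 × 8.0830 = 3.7990
Higher: breed at age 1 (6.2209).

6.22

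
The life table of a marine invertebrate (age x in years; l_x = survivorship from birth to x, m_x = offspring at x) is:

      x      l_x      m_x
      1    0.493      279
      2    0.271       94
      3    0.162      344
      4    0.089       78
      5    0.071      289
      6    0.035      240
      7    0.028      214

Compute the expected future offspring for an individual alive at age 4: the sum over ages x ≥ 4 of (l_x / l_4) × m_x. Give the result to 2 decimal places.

l_4 = 0.089. Conditional survival from age 4 to x is l_x / l_4.
  x=4: (0.089/0.089) × 78 = 78.0000
  x=5: (0.071/0.089) × 289 = 230.5506
  x=6: (0.035/0.089) × 240 = 94.3820
  x=7: (0.028/0.089) × 214 = 67.3258
Sum = 78.0000 + 230.5506 + 94.3820 + 67.3258 = 470.2584

470.26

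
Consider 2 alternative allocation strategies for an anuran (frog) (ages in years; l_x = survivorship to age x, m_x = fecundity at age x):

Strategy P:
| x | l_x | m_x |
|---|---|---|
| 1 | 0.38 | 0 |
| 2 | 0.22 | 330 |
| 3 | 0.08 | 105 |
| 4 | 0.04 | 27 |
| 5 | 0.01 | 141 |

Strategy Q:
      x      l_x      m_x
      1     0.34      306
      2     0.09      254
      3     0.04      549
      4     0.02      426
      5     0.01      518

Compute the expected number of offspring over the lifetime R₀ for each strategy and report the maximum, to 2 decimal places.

Strategy P: R₀ = 0.38×0 + 0.22×330 + 0.08×105 + 0.04×27 + 0.01×141 = 83.4900
Strategy Q: R₀ = 0.34×306 + 0.09×254 + 0.04×549 + 0.02×426 + 0.01×518 = 162.5600
Highest R₀: strategy Q with 162.5600.

162.56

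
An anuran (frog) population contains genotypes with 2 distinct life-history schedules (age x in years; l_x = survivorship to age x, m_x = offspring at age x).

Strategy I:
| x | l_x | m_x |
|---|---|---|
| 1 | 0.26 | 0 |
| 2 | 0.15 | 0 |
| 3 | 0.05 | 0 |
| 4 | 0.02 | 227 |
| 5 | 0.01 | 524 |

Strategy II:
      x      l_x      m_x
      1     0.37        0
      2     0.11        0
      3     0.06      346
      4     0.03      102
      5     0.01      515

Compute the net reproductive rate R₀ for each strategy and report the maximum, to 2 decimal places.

Strategy I: R₀ = 0.26×0 + 0.15×0 + 0.05×0 + 0.02×227 + 0.01×524 = 9.7800
Strategy II: R₀ = 0.37×0 + 0.11×0 + 0.06×346 + 0.03×102 + 0.01×515 = 28.9700
Highest R₀: strategy II with 28.9700.

28.97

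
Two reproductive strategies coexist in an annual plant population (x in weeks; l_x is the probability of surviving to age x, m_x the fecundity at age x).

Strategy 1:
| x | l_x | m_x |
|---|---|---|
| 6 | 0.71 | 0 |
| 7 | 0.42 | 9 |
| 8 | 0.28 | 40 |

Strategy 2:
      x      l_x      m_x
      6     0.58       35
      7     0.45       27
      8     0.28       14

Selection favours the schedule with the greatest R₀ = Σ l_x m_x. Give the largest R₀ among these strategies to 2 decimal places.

Strategy 1: R₀ = 0.71×0 + 0.42×9 + 0.28×40 = 14.9800
Strategy 2: R₀ = 0.58×35 + 0.45×27 + 0.28×14 = 36.3700
Highest R₀: strategy 2 with 36.3700.

36.37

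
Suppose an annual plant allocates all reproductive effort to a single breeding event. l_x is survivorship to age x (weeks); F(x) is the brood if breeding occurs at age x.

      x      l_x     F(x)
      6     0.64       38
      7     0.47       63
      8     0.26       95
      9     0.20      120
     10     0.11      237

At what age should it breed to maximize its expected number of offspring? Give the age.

7

Expected offspring if breeding at age x = l_x × F(x):
  age 6: 0.64 × 38 = 24.320
  age 7: 0.47 × 63 = 29.610
  age 8: 0.26 × 95 = 24.700
  age 9: 0.20 × 120 = 24.000
  age 10: 0.11 × 237 = 26.070
Maximum at age 7 (29.610).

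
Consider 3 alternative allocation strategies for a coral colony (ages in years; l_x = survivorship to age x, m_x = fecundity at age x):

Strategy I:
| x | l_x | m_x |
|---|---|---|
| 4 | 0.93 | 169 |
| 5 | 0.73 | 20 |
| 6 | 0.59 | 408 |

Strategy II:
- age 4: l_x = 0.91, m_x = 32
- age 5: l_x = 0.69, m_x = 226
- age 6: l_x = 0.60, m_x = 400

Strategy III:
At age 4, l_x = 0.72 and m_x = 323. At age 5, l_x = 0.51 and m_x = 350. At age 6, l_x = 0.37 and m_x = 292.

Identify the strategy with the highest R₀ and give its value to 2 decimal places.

519.10

Strategy I: R₀ = 0.93×169 + 0.73×20 + 0.59×408 = 412.4900
Strategy II: R₀ = 0.91×32 + 0.69×226 + 0.60×400 = 425.0600
Strategy III: R₀ = 0.72×323 + 0.51×350 + 0.37×292 = 519.1000
Highest R₀: strategy III with 519.1000.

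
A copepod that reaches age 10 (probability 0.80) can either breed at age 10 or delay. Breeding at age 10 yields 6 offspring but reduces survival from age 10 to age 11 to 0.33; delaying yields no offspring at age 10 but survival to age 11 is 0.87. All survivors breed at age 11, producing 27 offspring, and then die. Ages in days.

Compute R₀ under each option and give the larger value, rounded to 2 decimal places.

breed at age 10: R₀ = 0.80 × (6 + 0.33 × 27) = 0.80 × 14.9100 = 11.9280
delay to age 11: R₀ = 0.80 × (0.87 × 27) = 0.80 × 23.4900 = 18.7920
Higher: delay to age 11 (18.7920).

18.79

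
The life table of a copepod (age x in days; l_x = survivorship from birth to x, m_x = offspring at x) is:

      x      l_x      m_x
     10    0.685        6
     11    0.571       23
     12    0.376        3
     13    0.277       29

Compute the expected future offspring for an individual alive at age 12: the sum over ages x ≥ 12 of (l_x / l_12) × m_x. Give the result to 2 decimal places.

l_12 = 0.376. Conditional survival from age 12 to x is l_x / l_12.
  x=12: (0.376/0.376) × 3 = 3.0000
  x=13: (0.277/0.376) × 29 = 21.3644
Sum = 3.0000 + 21.3644 = 24.3644

24.36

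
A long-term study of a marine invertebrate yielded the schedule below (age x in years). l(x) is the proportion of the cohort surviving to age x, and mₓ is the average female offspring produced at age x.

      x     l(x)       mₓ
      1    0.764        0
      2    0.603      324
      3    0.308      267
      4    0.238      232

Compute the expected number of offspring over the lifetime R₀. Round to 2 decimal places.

R₀ = Σ l(x) mₓ:
  age 1: 0.764 × 0 = 0.0000
  age 2: 0.603 × 324 = 195.3720
  age 3: 0.308 × 267 = 82.2360
  age 4: 0.238 × 232 = 55.2160
R₀ = 0.0000 + 195.3720 + 82.2360 + 55.2160 = 332.8240

332.82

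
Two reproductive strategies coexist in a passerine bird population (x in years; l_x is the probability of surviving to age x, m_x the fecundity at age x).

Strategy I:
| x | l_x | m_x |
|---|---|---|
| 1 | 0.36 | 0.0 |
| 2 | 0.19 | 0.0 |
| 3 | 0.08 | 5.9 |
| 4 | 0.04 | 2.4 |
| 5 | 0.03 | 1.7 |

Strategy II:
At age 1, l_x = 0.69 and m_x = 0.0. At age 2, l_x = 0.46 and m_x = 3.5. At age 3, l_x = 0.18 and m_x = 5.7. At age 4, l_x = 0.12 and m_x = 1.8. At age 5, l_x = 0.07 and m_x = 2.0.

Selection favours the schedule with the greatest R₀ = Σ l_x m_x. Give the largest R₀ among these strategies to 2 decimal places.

Strategy I: R₀ = 0.36×0.0 + 0.19×0.0 + 0.08×5.9 + 0.04×2.4 + 0.03×1.7 = 0.6190
Strategy II: R₀ = 0.69×0.0 + 0.46×3.5 + 0.18×5.7 + 0.12×1.8 + 0.07×2.0 = 2.9920
Highest R₀: strategy II with 2.9920.

2.99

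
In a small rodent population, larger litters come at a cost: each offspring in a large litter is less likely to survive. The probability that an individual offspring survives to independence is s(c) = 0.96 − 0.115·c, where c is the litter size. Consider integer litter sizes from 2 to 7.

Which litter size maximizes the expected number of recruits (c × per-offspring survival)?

Expected recruits = c × s(c):
  c=2: 2 × 0.730 = 1.460
  c=3: 3 × 0.615 = 1.845
  c=4: 4 × 0.500 = 2.000
  c=5: 5 × 0.385 = 1.925
  c=6: 6 × 0.270 = 1.620
  c=7: 7 × 0.155 = 1.085
Maximum at c = 4 (2.000 recruits).

4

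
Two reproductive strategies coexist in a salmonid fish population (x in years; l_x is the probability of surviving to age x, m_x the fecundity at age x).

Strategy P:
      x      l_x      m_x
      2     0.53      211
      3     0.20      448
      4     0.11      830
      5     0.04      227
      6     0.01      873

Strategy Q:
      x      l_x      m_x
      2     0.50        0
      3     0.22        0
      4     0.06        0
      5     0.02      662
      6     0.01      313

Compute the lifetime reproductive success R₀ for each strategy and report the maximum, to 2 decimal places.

Strategy P: R₀ = 0.53×211 + 0.20×448 + 0.11×830 + 0.04×227 + 0.01×873 = 310.5400
Strategy Q: R₀ = 0.50×0 + 0.22×0 + 0.06×0 + 0.02×662 + 0.01×313 = 16.3700
Highest R₀: strategy P with 310.5400.

310.54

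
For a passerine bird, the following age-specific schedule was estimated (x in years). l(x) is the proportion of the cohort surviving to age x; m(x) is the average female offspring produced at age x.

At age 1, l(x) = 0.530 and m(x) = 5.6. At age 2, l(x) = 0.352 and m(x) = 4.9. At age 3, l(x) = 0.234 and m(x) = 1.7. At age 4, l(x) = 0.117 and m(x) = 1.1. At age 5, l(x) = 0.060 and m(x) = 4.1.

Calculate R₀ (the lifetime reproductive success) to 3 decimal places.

5.465

R₀ = Σ l(x) m(x):
  age 1: 0.530 × 5.6 = 2.9680
  age 2: 0.352 × 4.9 = 1.7248
  age 3: 0.234 × 1.7 = 0.3978
  age 4: 0.117 × 1.1 = 0.1287
  age 5: 0.060 × 4.1 = 0.2460
R₀ = 2.9680 + 1.7248 + 0.3978 + 0.1287 + 0.2460 = 5.4653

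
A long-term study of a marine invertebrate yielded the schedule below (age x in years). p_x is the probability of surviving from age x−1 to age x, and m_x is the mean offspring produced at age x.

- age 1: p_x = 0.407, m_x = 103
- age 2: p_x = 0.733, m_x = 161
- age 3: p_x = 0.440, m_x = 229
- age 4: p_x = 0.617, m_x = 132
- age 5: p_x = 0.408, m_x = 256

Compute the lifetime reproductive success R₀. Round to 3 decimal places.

139.162

Survivorship from birth: l_x = p_1·p_2·…·p_x.
  l_1 = 0.40700
  l_2 = 0.29833
  l_3 = 0.13127
  l_4 = 0.08099
  l_5 = 0.03304
R₀ = Σ l_x m_x:
  age 1: 0.40700 × 103 = 41.9210
  age 2: 0.29833 × 161 = 48.0311
  age 3: 0.13127 × 229 = 30.0608
  age 4: 0.08099 × 132 = 10.6907
  age 5: 0.03304 × 256 = 8.4582
R₀ = 41.9210 + 48.0311 + 30.0608 + 10.6907 + 8.4582 = 139.1619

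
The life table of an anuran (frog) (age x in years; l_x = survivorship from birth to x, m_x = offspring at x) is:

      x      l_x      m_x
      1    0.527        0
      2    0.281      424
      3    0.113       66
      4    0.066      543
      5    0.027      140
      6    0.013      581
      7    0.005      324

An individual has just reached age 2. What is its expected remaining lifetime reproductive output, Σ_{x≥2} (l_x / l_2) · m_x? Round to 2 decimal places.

624.17

l_2 = 0.281. Conditional survival from age 2 to x is l_x / l_2.
  x=2: (0.281/0.281) × 424 = 424.0000
  x=3: (0.113/0.281) × 66 = 26.5409
  x=4: (0.066/0.281) × 543 = 127.5374
  x=5: (0.027/0.281) × 140 = 13.4520
  x=6: (0.013/0.281) × 581 = 26.8790
  x=7: (0.005/0.281) × 324 = 5.7651
Sum = 424.0000 + 26.5409 + 127.5374 + 13.4520 + 26.8790 + 5.7651 = 624.1744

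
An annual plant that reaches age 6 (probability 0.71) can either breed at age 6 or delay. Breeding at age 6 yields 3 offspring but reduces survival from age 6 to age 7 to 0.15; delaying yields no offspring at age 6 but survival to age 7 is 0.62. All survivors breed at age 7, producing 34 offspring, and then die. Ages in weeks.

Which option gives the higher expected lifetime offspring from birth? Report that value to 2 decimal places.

breed at age 6: R₀ = 0.71 × (3 + 0.15 × 34) = 0.71 × 8.1000 = 5.7510
delay to age 7: R₀ = 0.71 × (0.62 × 34) = 0.71 × 21.0800 = 14.9668
Higher: delay to age 7 (14.9668).

14.97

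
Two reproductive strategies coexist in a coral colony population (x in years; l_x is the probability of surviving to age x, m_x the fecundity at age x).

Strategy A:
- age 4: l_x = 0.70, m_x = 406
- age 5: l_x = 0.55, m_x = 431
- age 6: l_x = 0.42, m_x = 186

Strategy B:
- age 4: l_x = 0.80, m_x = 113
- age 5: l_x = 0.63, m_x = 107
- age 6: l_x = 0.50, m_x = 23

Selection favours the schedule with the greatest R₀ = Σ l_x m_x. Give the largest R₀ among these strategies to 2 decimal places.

Strategy A: R₀ = 0.70×406 + 0.55×431 + 0.42×186 = 599.3700
Strategy B: R₀ = 0.80×113 + 0.63×107 + 0.50×23 = 169.3100
Highest R₀: strategy A with 599.3700.

599.37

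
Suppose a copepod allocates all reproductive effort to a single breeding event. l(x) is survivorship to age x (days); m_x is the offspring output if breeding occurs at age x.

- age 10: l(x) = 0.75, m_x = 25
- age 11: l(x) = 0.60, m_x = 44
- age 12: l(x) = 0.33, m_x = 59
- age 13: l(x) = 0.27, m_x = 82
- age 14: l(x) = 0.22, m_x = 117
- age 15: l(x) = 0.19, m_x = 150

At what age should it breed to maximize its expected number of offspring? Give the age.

15

Expected offspring if breeding at age x = l(x) × m_x:
  age 10: 0.75 × 25 = 18.750
  age 11: 0.60 × 44 = 26.400
  age 12: 0.33 × 59 = 19.470
  age 13: 0.27 × 82 = 22.140
  age 14: 0.22 × 117 = 25.740
  age 15: 0.19 × 150 = 28.500
Maximum at age 15 (28.500).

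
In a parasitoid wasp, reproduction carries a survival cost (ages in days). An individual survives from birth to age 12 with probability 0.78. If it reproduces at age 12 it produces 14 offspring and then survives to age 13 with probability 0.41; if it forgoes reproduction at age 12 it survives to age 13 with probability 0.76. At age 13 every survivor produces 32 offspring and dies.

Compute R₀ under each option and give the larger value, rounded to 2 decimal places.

21.15

breed at age 12: R₀ = 0.78 × (14 + 0.41 × 32) = 0.78 × 27.1200 = 21.1536
delay to age 13: R₀ = 0.78 × (0.76 × 32) = 0.78 × 24.3200 = 18.9696
Higher: breed at age 12 (21.1536).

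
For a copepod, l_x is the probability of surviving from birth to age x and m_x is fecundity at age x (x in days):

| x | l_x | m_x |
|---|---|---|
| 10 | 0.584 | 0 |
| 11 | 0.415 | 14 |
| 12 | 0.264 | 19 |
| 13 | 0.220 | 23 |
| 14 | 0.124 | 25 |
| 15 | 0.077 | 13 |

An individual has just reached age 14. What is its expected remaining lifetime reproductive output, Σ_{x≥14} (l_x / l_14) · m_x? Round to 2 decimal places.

33.07

l_14 = 0.124. Conditional survival from age 14 to x is l_x / l_14.
  x=14: (0.124/0.124) × 25 = 25.0000
  x=15: (0.077/0.124) × 13 = 8.0726
Sum = 25.0000 + 8.0726 = 33.0726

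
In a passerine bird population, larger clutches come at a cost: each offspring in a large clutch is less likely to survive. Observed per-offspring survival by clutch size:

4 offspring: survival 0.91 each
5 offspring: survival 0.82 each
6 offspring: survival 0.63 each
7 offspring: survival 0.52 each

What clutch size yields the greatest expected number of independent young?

Expected independent young = c × s(c):
  c=4: 4 × 0.91 = 3.640
  c=5: 5 × 0.82 = 4.100
  c=6: 6 × 0.63 = 3.780
  c=7: 7 × 0.52 = 3.640
Maximum at c = 5 (4.100 independent young).

5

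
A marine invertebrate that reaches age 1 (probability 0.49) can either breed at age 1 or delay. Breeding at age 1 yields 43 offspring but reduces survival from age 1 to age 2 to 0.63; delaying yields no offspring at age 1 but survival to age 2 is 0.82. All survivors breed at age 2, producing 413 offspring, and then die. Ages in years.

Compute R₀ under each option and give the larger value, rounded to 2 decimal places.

165.94

breed at age 1: R₀ = 0.49 × (43 + 0.63 × 413) = 0.49 × 303.1900 = 148.5631
delay to age 2: R₀ = 0.49 × (0.82 × 413) = 0.49 × 338.6600 = 165.9434
Higher: delay to age 2 (165.9434).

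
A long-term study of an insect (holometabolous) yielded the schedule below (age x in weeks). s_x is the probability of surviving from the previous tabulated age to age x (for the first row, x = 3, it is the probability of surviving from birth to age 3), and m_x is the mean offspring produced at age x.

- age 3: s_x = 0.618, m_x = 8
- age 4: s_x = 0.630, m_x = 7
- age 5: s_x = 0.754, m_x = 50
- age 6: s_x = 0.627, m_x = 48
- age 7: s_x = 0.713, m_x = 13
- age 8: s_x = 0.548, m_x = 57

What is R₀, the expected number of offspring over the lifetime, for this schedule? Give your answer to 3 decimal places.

36.988

Survivorship from birth: l_x = s_3·s_4·…·s_x.
  l_3 = 0.61800
  l_4 = 0.38934
  l_5 = 0.29356
  l_6 = 0.18406
  l_7 = 0.13124
  l_8 = 0.07192
R₀ = Σ l_x m_x:
  age 3: 0.61800 × 8 = 4.9440
  age 4: 0.38934 × 7 = 2.7254
  age 5: 0.29356 × 50 = 14.6780
  age 6: 0.18406 × 48 = 8.8349
  age 7: 0.13124 × 13 = 1.7061
  age 8: 0.07192 × 57 = 4.0994
R₀ = 4.9440 + 2.7254 + 14.6780 + 8.8349 + 1.7061 + 4.0994 = 36.9878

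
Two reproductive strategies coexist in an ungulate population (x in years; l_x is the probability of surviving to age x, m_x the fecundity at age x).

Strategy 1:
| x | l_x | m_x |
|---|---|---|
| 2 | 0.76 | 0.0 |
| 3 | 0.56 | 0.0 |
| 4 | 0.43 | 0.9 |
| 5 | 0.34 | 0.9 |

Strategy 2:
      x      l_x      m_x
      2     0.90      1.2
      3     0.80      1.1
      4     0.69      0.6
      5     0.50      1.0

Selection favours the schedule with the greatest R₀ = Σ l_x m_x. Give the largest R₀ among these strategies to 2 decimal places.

Strategy 1: R₀ = 0.76×0.0 + 0.56×0.0 + 0.43×0.9 + 0.34×0.9 = 0.6930
Strategy 2: R₀ = 0.90×1.2 + 0.80×1.1 + 0.69×0.6 + 0.50×1.0 = 2.8740
Highest R₀: strategy 2 with 2.8740.

2.87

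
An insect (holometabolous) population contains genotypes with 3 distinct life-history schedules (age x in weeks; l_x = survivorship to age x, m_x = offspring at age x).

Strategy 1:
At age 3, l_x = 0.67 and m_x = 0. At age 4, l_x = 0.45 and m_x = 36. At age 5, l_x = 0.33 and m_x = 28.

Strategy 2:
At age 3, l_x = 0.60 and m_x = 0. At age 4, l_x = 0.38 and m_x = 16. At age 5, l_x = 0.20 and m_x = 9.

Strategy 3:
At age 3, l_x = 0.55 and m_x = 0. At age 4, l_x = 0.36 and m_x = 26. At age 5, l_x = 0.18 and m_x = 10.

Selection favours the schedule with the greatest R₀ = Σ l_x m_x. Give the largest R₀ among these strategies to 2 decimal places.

25.44

Strategy 1: R₀ = 0.67×0 + 0.45×36 + 0.33×28 = 25.4400
Strategy 2: R₀ = 0.60×0 + 0.38×16 + 0.20×9 = 7.8800
Strategy 3: R₀ = 0.55×0 + 0.36×26 + 0.18×10 = 11.1600
Highest R₀: strategy 1 with 25.4400.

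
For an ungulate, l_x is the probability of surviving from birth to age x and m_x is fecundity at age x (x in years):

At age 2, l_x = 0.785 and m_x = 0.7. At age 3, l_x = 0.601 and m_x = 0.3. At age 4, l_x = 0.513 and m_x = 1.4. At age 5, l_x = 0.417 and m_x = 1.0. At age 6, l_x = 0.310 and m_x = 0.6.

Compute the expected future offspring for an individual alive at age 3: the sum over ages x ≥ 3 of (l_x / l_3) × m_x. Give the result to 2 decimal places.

2.50

l_3 = 0.601. Conditional survival from age 3 to x is l_x / l_3.
  x=3: (0.601/0.601) × 0.3 = 0.3000
  x=4: (0.513/0.601) × 1.4 = 1.1950
  x=5: (0.417/0.601) × 1.0 = 0.6938
  x=6: (0.310/0.601) × 0.6 = 0.3095
Sum = 0.3000 + 1.1950 + 0.6938 + 0.3095 = 2.4983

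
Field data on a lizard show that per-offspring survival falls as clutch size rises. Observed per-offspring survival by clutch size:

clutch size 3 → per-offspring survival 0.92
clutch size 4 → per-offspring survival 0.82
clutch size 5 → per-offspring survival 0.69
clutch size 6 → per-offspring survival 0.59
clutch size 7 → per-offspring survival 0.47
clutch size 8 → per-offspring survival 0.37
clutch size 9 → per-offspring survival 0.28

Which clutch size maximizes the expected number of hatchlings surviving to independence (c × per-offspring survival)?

Expected hatchlings surviving to independence = c × s(c):
  c=3: 3 × 0.92 = 2.760
  c=4: 4 × 0.82 = 3.280
  c=5: 5 × 0.69 = 3.450
  c=6: 6 × 0.59 = 3.540
  c=7: 7 × 0.47 = 3.290
  c=8: 8 × 0.37 = 2.960
  c=9: 9 × 0.28 = 2.520
Maximum at c = 6 (3.540 hatchlings surviving to independence).

6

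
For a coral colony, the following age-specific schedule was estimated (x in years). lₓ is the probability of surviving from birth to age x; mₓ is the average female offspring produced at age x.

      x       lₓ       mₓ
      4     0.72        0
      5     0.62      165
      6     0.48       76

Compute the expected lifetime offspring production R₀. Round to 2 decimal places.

138.78

R₀ = Σ lₓ mₓ:
  age 4: 0.72 × 0 = 0.0000
  age 5: 0.62 × 165 = 102.3000
  age 6: 0.48 × 76 = 36.4800
R₀ = 0.0000 + 102.3000 + 36.4800 = 138.7800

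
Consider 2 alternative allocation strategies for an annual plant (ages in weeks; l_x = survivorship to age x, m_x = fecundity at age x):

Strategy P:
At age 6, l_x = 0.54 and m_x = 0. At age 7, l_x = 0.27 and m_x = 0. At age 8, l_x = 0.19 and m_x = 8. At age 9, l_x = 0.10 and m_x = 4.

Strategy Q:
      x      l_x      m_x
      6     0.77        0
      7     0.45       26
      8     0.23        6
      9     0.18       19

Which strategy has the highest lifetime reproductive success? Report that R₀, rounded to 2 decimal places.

Strategy P: R₀ = 0.54×0 + 0.27×0 + 0.19×8 + 0.10×4 = 1.9200
Strategy Q: R₀ = 0.77×0 + 0.45×26 + 0.23×6 + 0.18×19 = 16.5000
Highest R₀: strategy Q with 16.5000.

16.50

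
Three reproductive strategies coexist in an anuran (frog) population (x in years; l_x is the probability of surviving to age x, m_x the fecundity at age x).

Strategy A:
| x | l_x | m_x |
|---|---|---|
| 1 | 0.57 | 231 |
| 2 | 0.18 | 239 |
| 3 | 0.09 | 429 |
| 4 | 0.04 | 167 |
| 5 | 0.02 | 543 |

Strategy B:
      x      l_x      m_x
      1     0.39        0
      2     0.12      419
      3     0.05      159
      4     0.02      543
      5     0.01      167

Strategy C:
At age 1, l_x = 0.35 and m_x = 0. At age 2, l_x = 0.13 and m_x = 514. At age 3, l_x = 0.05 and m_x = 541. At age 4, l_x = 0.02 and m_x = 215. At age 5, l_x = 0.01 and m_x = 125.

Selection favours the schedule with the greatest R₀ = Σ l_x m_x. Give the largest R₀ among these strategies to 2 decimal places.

Strategy A: R₀ = 0.57×231 + 0.18×239 + 0.09×429 + 0.04×167 + 0.02×543 = 230.8400
Strategy B: R₀ = 0.39×0 + 0.12×419 + 0.05×159 + 0.02×543 + 0.01×167 = 70.7600
Strategy C: R₀ = 0.35×0 + 0.13×514 + 0.05×541 + 0.02×215 + 0.01×125 = 99.4200
Highest R₀: strategy A with 230.8400.

230.84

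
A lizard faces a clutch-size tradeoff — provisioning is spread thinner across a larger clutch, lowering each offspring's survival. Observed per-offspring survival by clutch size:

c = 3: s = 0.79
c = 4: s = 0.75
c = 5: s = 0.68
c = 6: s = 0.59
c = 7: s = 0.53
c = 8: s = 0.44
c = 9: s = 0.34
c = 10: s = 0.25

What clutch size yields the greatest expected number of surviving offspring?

Expected surviving offspring = c × s(c):
  c=3: 3 × 0.79 = 2.370
  c=4: 4 × 0.75 = 3.000
  c=5: 5 × 0.68 = 3.400
  c=6: 6 × 0.59 = 3.540
  c=7: 7 × 0.53 = 3.710
  c=8: 8 × 0.44 = 3.520
  c=9: 9 × 0.34 = 3.060
  c=10: 10 × 0.25 = 2.500
Maximum at c = 7 (3.710 surviving offspring).

7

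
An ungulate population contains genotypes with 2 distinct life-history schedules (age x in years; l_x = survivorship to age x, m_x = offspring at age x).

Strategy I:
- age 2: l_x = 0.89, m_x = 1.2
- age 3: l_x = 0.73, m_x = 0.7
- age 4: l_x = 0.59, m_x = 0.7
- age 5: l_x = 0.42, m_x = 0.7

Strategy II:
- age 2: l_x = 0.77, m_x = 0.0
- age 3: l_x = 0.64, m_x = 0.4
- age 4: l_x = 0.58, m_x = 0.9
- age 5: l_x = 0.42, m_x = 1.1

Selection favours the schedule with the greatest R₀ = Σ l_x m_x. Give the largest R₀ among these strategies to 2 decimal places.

2.29

Strategy I: R₀ = 0.89×1.2 + 0.73×0.7 + 0.59×0.7 + 0.42×0.7 = 2.2860
Strategy II: R₀ = 0.77×0.0 + 0.64×0.4 + 0.58×0.9 + 0.42×1.1 = 1.2400
Highest R₀: strategy I with 2.2860.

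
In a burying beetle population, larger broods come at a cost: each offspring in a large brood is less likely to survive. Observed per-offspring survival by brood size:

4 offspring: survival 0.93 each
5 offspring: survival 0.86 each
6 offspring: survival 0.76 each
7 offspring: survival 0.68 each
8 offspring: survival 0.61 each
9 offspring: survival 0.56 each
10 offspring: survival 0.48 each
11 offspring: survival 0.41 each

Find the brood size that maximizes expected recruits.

Expected recruits = c × s(c):
  c=4: 4 × 0.93 = 3.720
  c=5: 5 × 0.86 = 4.300
  c=6: 6 × 0.76 = 4.560
  c=7: 7 × 0.68 = 4.760
  c=8: 8 × 0.61 = 4.880
  c=9: 9 × 0.56 = 5.040
  c=10: 10 × 0.48 = 4.800
  c=11: 11 × 0.41 = 4.510
Maximum at c = 9 (5.040 recruits).

9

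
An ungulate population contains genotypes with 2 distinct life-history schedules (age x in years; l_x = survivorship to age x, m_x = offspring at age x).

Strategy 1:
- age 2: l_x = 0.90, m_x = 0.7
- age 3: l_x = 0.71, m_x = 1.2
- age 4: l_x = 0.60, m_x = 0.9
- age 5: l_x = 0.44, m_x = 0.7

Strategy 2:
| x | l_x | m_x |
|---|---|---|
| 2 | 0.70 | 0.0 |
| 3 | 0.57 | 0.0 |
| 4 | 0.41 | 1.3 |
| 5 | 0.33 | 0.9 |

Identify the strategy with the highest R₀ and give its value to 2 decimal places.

Strategy 1: R₀ = 0.90×0.7 + 0.71×1.2 + 0.60×0.9 + 0.44×0.7 = 2.3300
Strategy 2: R₀ = 0.70×0.0 + 0.57×0.0 + 0.41×1.3 + 0.33×0.9 = 0.8300
Highest R₀: strategy 1 with 2.3300.

2.33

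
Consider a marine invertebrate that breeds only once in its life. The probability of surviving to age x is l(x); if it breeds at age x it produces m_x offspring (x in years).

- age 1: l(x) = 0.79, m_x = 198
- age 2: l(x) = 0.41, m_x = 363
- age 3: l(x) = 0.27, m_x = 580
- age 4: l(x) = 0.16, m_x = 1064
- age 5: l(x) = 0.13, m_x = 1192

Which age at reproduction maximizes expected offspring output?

Expected offspring if breeding at age x = l(x) × m_x:
  age 1: 0.79 × 198 = 156.420
  age 2: 0.41 × 363 = 148.830
  age 3: 0.27 × 580 = 156.600
  age 4: 0.16 × 1064 = 170.240
  age 5: 0.13 × 1192 = 154.960
Maximum at age 4 (170.240).

4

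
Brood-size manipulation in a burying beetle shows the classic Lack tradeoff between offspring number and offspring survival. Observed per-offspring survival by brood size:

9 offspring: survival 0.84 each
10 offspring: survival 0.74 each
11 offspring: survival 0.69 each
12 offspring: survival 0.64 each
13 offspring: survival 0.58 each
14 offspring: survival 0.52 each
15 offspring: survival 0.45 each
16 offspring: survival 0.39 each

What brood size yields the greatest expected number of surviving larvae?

12

Expected surviving larvae = c × s(c):
  c=9: 9 × 0.84 = 7.560
  c=10: 10 × 0.74 = 7.400
  c=11: 11 × 0.69 = 7.590
  c=12: 12 × 0.64 = 7.680
  c=13: 13 × 0.58 = 7.540
  c=14: 14 × 0.52 = 7.280
  c=15: 15 × 0.45 = 6.750
  c=16: 16 × 0.39 = 6.240
Maximum at c = 12 (7.680 surviving larvae).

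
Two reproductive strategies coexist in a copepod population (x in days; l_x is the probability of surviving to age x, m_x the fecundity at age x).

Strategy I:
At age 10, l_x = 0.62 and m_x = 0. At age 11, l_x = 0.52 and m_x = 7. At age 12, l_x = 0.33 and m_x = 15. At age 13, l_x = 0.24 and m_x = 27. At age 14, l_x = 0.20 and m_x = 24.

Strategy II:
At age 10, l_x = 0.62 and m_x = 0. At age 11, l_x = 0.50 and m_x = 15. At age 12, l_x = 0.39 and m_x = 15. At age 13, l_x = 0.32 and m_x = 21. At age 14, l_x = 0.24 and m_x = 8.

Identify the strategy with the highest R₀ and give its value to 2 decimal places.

Strategy I: R₀ = 0.62×0 + 0.52×7 + 0.33×15 + 0.24×27 + 0.20×24 = 19.8700
Strategy II: R₀ = 0.62×0 + 0.50×15 + 0.39×15 + 0.32×21 + 0.24×8 = 21.9900
Highest R₀: strategy II with 21.9900.

21.99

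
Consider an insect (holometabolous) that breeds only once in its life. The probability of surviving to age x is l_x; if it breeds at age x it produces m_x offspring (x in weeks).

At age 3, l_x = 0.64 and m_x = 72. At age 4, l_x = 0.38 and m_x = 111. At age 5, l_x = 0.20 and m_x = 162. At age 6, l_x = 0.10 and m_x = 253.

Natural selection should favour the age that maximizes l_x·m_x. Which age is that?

3

Expected offspring if breeding at age x = l_x × m_x:
  age 3: 0.64 × 72 = 46.080
  age 4: 0.38 × 111 = 42.180
  age 5: 0.20 × 162 = 32.400
  age 6: 0.10 × 253 = 25.300
Maximum at age 3 (46.080).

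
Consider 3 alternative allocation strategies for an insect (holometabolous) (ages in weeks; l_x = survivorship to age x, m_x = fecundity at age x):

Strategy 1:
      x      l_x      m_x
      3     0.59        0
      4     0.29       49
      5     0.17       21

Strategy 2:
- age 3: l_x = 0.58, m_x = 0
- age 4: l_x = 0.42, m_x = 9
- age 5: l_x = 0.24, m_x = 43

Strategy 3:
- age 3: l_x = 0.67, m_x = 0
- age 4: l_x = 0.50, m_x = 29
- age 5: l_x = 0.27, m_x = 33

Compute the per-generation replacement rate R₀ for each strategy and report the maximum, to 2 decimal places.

23.41

Strategy 1: R₀ = 0.59×0 + 0.29×49 + 0.17×21 = 17.7800
Strategy 2: R₀ = 0.58×0 + 0.42×9 + 0.24×43 = 14.1000
Strategy 3: R₀ = 0.67×0 + 0.50×29 + 0.27×33 = 23.4100
Highest R₀: strategy 3 with 23.4100.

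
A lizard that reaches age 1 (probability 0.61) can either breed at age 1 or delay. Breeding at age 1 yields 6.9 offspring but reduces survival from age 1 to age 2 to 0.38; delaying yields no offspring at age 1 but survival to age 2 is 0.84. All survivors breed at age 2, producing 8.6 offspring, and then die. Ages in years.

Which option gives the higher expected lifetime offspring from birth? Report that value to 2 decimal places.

6.20

breed at age 1: R₀ = 0.61 × (6.9 + 0.38 × 8.6) = 0.61 × 10.1680 = 6.2025
delay to age 2: R₀ = 0.61 × (0.84 × 8.6) = 0.61 × 7.2240 = 4.4066
Higher: breed at age 1 (6.2025).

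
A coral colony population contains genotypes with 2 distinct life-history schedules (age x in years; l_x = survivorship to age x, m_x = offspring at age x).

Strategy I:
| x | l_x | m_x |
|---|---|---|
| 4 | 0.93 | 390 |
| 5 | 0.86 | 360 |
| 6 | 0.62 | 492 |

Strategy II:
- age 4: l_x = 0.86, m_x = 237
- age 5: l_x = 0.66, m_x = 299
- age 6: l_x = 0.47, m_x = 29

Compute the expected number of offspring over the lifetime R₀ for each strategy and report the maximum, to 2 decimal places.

977.34

Strategy I: R₀ = 0.93×390 + 0.86×360 + 0.62×492 = 977.3400
Strategy II: R₀ = 0.86×237 + 0.66×299 + 0.47×29 = 414.7900
Highest R₀: strategy I with 977.3400.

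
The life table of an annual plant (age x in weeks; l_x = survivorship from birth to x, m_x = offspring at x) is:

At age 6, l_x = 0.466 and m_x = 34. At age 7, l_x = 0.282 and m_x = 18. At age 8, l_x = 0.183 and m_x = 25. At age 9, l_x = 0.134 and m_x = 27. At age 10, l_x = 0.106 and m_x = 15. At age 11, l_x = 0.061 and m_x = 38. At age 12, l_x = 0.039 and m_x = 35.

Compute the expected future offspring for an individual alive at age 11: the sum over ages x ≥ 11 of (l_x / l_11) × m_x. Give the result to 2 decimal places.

l_11 = 0.061. Conditional survival from age 11 to x is l_x / l_11.
  x=11: (0.061/0.061) × 38 = 38.0000
  x=12: (0.039/0.061) × 35 = 22.3770
Sum = 38.0000 + 22.3770 = 60.3770

60.38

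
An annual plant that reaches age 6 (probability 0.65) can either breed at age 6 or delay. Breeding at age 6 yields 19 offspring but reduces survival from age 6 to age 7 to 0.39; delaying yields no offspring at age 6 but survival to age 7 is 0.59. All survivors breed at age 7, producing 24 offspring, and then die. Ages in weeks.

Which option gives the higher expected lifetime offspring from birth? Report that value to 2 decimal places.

breed at age 6: R₀ = 0.65 × (19 + 0.39 × 24) = 0.65 × 28.3600 = 18.4340
delay to age 7: R₀ = 0.65 × (0.59 × 24) = 0.65 × 14.1600 = 9.2040
Higher: breed at age 6 (18.4340).

18.43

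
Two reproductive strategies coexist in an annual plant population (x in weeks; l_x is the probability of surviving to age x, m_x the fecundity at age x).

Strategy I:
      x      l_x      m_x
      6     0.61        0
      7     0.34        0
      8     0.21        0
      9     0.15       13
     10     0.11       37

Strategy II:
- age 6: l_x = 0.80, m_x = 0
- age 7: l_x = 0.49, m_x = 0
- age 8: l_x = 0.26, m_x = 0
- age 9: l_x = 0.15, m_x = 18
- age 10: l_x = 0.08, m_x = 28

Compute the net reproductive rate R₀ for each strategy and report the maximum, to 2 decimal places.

6.02

Strategy I: R₀ = 0.61×0 + 0.34×0 + 0.21×0 + 0.15×13 + 0.11×37 = 6.0200
Strategy II: R₀ = 0.80×0 + 0.49×0 + 0.26×0 + 0.15×18 + 0.08×28 = 4.9400
Highest R₀: strategy I with 6.0200.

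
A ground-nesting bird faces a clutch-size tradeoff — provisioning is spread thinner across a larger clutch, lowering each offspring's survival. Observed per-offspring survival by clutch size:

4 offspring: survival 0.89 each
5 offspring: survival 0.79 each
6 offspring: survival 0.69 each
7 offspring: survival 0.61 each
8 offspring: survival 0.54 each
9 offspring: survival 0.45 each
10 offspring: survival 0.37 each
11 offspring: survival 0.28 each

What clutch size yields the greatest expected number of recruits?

Expected recruits = c × s(c):
  c=4: 4 × 0.89 = 3.560
  c=5: 5 × 0.79 = 3.950
  c=6: 6 × 0.69 = 4.140
  c=7: 7 × 0.61 = 4.270
  c=8: 8 × 0.54 = 4.320
  c=9: 9 × 0.45 = 4.050
  c=10: 10 × 0.37 = 3.700
  c=11: 11 × 0.28 = 3.080
Maximum at c = 8 (4.320 recruits).

8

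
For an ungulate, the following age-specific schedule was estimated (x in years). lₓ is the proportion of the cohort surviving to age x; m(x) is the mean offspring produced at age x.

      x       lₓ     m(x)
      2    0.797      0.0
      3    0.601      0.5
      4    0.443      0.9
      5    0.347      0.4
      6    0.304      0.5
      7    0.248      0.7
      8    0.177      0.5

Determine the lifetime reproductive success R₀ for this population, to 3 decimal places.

1.252

R₀ = Σ lₓ m(x):
  age 2: 0.797 × 0.0 = 0.0000
  age 3: 0.601 × 0.5 = 0.3005
  age 4: 0.443 × 0.9 = 0.3987
  age 5: 0.347 × 0.4 = 0.1388
  age 6: 0.304 × 0.5 = 0.1520
  age 7: 0.248 × 0.7 = 0.1736
  age 8: 0.177 × 0.5 = 0.0885
R₀ = 0.0000 + 0.3005 + 0.3987 + 0.1388 + 0.1520 + 0.1736 + 0.0885 = 1.2521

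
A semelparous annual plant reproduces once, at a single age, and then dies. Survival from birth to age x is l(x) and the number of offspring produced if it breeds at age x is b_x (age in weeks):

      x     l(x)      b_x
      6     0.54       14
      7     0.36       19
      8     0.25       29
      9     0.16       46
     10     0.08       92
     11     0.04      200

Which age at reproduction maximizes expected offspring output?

11

Expected offspring if breeding at age x = l(x) × b_x:
  age 6: 0.54 × 14 = 7.560
  age 7: 0.36 × 19 = 6.840
  age 8: 0.25 × 29 = 7.250
  age 9: 0.16 × 46 = 7.360
  age 10: 0.08 × 92 = 7.360
  age 11: 0.04 × 200 = 8.000
Maximum at age 11 (8.000).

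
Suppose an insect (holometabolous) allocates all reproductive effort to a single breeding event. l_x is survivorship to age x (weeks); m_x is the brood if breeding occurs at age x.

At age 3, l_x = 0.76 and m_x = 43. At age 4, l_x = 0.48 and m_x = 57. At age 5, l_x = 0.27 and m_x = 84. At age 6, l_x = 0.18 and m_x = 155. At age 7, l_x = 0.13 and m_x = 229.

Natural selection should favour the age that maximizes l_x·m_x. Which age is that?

3

Expected offspring if breeding at age x = l_x × m_x:
  age 3: 0.76 × 43 = 32.680
  age 4: 0.48 × 57 = 27.360
  age 5: 0.27 × 84 = 22.680
  age 6: 0.18 × 155 = 27.900
  age 7: 0.13 × 229 = 29.770
Maximum at age 3 (32.680).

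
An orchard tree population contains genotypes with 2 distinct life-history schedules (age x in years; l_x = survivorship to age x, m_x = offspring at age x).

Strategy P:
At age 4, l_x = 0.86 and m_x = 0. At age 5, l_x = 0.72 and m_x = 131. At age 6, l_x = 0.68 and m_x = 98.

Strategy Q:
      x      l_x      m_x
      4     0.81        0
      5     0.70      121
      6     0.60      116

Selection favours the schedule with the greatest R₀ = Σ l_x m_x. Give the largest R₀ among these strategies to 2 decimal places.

Strategy P: R₀ = 0.86×0 + 0.72×131 + 0.68×98 = 160.9600
Strategy Q: R₀ = 0.81×0 + 0.70×121 + 0.60×116 = 154.3000
Highest R₀: strategy P with 160.9600.

160.96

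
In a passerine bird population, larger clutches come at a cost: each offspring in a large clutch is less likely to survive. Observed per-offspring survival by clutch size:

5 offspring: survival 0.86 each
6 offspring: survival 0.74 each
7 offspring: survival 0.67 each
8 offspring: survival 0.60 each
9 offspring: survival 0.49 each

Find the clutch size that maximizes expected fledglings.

Expected fledglings = c × s(c):
  c=5: 5 × 0.86 = 4.300
  c=6: 6 × 0.74 = 4.440
  c=7: 7 × 0.67 = 4.690
  c=8: 8 × 0.60 = 4.800
  c=9: 9 × 0.49 = 4.410
Maximum at c = 8 (4.800 fledglings).

8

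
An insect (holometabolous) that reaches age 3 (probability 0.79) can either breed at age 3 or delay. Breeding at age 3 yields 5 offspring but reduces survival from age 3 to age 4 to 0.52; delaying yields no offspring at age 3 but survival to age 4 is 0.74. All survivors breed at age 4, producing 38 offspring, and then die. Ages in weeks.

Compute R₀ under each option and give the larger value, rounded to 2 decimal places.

breed at age 3: R₀ = 0.79 × (5 + 0.52 × 38) = 0.79 × 24.7600 = 19.5604
delay to age 4: R₀ = 0.79 × (0.74 × 38) = 0.79 × 28.1200 = 22.2148
Higher: delay to age 4 (22.2148).

22.21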